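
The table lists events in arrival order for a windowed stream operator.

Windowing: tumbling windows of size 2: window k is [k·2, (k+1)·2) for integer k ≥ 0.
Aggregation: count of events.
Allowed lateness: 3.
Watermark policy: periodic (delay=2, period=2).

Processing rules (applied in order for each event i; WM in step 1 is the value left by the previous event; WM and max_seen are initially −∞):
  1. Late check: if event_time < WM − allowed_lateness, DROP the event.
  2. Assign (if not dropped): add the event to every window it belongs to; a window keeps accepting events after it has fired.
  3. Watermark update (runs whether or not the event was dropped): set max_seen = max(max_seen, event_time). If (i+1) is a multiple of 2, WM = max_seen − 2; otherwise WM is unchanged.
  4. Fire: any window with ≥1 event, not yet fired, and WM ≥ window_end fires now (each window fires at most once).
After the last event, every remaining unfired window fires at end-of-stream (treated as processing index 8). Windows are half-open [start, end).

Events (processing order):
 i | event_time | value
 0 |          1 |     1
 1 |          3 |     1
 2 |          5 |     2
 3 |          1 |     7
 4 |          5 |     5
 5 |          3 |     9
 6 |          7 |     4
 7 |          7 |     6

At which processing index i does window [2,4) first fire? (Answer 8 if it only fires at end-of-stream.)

i=0 t=1 v=1: → [0,2); WM=−∞
i=1 t=3 v=1: → [2,4); WM=1
i=2 t=5 v=2: → [4,6); WM=1
i=3 t=1 v=7: → [0,2); WM=3; [0,2) fires=2
i=4 t=5 v=5: → [4,6); WM=3
i=5 t=3 v=9: → [2,4); WM=3
i=6 t=7 v=4: → [6,8); WM=3
i=7 t=7 v=6: → [6,8); WM=5; [2,4) fires=2

7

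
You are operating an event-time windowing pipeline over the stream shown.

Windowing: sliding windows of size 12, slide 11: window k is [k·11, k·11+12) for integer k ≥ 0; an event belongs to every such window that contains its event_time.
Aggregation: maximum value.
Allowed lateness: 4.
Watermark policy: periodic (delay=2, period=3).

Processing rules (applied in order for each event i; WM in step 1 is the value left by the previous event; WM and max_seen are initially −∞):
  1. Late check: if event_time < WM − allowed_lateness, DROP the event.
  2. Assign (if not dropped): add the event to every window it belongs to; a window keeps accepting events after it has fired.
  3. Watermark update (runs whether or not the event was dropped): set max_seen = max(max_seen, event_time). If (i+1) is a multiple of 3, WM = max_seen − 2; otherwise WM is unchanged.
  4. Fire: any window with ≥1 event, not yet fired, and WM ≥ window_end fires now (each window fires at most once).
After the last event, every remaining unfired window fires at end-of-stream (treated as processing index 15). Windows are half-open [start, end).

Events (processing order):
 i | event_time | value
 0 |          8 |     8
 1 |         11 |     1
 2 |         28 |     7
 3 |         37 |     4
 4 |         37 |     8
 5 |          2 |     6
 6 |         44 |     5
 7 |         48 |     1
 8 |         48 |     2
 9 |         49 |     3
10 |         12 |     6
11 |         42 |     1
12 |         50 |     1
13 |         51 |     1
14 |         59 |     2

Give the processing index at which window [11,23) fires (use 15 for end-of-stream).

i=0 t=8 v=8: → [0,12); WM=−∞
i=1 t=11 v=1: → [11,23),[0,12); WM=−∞
i=2 t=28 v=7: → [22,34); WM=26; [0,12) fires=8 [11,23) fires=1
i=3 t=37 v=4: → [33,45); WM=26
i=4 t=37 v=8: → [33,45); WM=26
i=5 t=2 v=6: DROP (t<26-4); WM=35; [22,34) fires=7
i=6 t=44 v=5: → [44,56),[33,45); WM=35
i=7 t=48 v=1: → [44,56); WM=35
i=8 t=48 v=2: → [44,56); WM=46; [33,45) fires=8
i=9 t=49 v=3: → [44,56); WM=46
i=10 t=12 v=6: DROP (t<46-4); WM=46
i=11 t=42 v=1: → [33,45); WM=47
i=12 t=50 v=1: → [44,56); WM=47
i=13 t=51 v=1: → [44,56); WM=47
i=14 t=59 v=2: → [55,67); WM=57; [44,56) fires=5

2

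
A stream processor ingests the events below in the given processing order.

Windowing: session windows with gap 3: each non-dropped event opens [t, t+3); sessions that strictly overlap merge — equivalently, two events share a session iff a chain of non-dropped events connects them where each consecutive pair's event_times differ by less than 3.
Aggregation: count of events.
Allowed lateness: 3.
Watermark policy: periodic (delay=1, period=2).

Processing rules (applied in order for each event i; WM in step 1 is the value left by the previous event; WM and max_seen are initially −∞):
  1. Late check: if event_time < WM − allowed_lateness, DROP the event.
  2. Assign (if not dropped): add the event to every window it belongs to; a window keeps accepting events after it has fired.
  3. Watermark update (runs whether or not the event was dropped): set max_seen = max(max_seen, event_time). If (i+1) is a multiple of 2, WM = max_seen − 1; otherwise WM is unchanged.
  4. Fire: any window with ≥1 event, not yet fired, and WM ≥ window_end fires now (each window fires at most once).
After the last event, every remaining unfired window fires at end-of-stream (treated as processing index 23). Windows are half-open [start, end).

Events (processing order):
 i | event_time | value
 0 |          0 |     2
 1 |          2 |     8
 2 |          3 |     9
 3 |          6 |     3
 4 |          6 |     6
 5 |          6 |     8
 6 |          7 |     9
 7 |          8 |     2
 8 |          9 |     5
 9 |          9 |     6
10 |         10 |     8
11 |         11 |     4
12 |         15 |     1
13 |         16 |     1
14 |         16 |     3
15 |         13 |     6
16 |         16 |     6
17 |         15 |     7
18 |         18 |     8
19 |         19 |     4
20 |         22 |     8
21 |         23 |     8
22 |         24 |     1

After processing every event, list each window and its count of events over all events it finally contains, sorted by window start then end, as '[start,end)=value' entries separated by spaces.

i=0 t=0 v=2: → [0,3); WM=−∞
i=1 t=2 v=8: → [0,5); WM=1
i=2 t=3 v=9: → [0,6); WM=1
i=3 t=6 v=3: → [6,9); WM=5
i=4 t=6 v=6: → [6,9); WM=5
i=5 t=6 v=8: → [6,9); WM=5
i=6 t=7 v=9: → [6,10); WM=5
i=7 t=8 v=2: → [6,11); WM=7
i=8 t=9 v=5: → [6,12); WM=7
i=9 t=9 v=6: → [6,12); WM=8
i=10 t=10 v=8: → [6,13); WM=8
i=11 t=11 v=4: → [6,14); WM=10
i=12 t=15 v=1: → [15,18); WM=10
i=13 t=16 v=1: → [15,19); WM=15
i=14 t=16 v=3: → [15,19); WM=15
i=15 t=13 v=6: → [6,19); WM=15
i=16 t=16 v=6: → [6,19); WM=15
i=17 t=15 v=7: → [6,19); WM=15
i=18 t=18 v=8: → [6,21); WM=15
i=19 t=19 v=4: → [6,22); WM=18
i=20 t=22 v=8: → [22,25); WM=18
i=21 t=23 v=8: → [22,26); WM=22
i=22 t=24 v=1: → [22,27); WM=22

[0,6)=3 [6,22)=17 [22,27)=3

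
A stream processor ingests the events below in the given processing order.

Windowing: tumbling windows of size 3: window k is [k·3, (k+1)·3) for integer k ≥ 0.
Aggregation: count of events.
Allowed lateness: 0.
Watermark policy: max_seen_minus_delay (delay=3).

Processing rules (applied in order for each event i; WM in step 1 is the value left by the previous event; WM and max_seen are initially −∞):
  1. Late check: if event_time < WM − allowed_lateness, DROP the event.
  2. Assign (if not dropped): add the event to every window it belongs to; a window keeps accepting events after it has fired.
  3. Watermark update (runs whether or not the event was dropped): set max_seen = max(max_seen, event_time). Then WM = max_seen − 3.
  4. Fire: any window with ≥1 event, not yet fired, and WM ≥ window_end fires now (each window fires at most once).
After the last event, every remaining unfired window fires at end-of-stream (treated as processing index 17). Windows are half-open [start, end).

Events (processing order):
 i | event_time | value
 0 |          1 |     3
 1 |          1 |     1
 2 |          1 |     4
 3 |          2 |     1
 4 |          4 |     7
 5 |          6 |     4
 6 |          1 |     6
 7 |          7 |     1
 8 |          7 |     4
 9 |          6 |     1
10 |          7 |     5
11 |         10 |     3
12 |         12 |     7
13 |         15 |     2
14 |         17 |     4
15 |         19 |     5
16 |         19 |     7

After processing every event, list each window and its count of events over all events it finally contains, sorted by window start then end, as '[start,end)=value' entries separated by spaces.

i=0 t=1 v=3: → [0,3); WM=-2
i=1 t=1 v=1: → [0,3); WM=-2
i=2 t=1 v=4: → [0,3); WM=-2
i=3 t=2 v=1: → [0,3); WM=-1
i=4 t=4 v=7: → [3,6); WM=1
i=5 t=6 v=4: → [6,9); WM=3; [0,3) fires=4
i=6 t=1 v=6: DROP (t<3-0); WM=3
i=7 t=7 v=1: → [6,9); WM=4
i=8 t=7 v=4: → [6,9); WM=4
i=9 t=6 v=1: → [6,9); WM=4
i=10 t=7 v=5: → [6,9); WM=4
i=11 t=10 v=3: → [9,12); WM=7; [3,6) fires=1
i=12 t=12 v=7: → [12,15); WM=9; [6,9) fires=5
i=13 t=15 v=2: → [15,18); WM=12; [9,12) fires=1
i=14 t=17 v=4: → [15,18); WM=14
i=15 t=19 v=5: → [18,21); WM=16; [12,15) fires=1
i=16 t=19 v=7: → [18,21); WM=16

[0,3)=4 [3,6)=1 [6,9)=5 [9,12)=1 [12,15)=1 [15,18)=2 [18,21)=2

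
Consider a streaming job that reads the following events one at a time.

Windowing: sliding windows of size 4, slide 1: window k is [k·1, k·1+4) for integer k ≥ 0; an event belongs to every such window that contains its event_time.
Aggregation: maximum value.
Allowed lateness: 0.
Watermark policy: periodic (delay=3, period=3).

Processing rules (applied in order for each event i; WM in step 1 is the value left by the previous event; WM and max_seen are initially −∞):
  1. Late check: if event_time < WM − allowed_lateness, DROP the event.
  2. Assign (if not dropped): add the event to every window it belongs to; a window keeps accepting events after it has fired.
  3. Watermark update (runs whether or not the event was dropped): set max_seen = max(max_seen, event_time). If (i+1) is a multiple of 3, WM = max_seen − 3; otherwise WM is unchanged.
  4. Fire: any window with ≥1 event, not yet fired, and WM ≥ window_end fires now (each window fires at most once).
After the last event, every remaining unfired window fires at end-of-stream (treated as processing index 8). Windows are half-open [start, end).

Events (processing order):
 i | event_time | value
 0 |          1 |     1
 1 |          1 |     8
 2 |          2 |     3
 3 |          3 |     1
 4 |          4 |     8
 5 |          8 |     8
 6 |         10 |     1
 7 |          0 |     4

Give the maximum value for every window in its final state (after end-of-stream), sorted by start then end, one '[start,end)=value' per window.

i=0 t=1 v=1: → [1,5),[0,4); WM=−∞
i=1 t=1 v=8: → [1,5),[0,4); WM=−∞
i=2 t=2 v=3: → [2,6),[1,5),[0,4); WM=-1
i=3 t=3 v=1: → [3,7),[2,6),[1,5),[0,4); WM=-1
i=4 t=4 v=8: → [4,8),[3,7),[2,6),[1,5); WM=-1
i=5 t=8 v=8: → [8,12),[7,11),[6,10),[5,9); WM=5; [0,4) fires=8 [1,5) fires=8
i=6 t=10 v=1: → [10,14),[9,13),[8,12),[7,11); WM=5
i=7 t=0 v=4: DROP (t<5-0); WM=5

[0,4)=8 [1,5)=8 [2,6)=8 [3,7)=8 [4,8)=8 [5,9)=8 [6,10)=8 [7,11)=8 [8,12)=8 [9,13)=1 [10,14)=1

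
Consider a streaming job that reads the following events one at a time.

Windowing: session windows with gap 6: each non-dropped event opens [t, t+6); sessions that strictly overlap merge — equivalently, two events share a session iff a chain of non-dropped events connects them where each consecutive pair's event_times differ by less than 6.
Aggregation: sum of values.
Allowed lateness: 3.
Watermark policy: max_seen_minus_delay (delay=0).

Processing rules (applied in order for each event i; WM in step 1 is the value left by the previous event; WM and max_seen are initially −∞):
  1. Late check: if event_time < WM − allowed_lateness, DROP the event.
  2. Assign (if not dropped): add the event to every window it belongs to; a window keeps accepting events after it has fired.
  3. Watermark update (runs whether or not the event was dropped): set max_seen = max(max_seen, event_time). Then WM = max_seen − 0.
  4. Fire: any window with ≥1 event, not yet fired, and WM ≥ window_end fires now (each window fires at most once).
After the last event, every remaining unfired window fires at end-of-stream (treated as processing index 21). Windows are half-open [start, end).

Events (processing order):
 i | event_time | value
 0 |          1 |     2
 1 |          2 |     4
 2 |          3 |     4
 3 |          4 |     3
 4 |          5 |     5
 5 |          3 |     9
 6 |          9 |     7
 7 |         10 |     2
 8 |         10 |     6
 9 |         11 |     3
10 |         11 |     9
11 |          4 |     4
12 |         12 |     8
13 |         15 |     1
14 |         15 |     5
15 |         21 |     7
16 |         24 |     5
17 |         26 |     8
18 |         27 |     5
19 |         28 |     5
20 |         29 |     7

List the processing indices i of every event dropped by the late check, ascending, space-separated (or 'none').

i=0 t=1 v=2: → [1,7); WM=1
i=1 t=2 v=4: → [1,8); WM=2
i=2 t=3 v=4: → [1,9); WM=3
i=3 t=4 v=3: → [1,10); WM=4
i=4 t=5 v=5: → [1,11); WM=5
i=5 t=3 v=9: → [1,11); WM=5
i=6 t=9 v=7: → [1,15); WM=9
i=7 t=10 v=2: → [1,16); WM=10
i=8 t=10 v=6: → [1,16); WM=10
i=9 t=11 v=3: → [1,17); WM=11
i=10 t=11 v=9: → [1,17); WM=11
i=11 t=4 v=4: DROP (t<11-3); WM=11
i=12 t=12 v=8: → [1,18); WM=12
i=13 t=15 v=1: → [1,21); WM=15
i=14 t=15 v=5: → [1,21); WM=15
i=15 t=21 v=7: → [21,27); WM=21
i=16 t=24 v=5: → [21,30); WM=24
i=17 t=26 v=8: → [21,32); WM=26
i=18 t=27 v=5: → [21,33); WM=27
i=19 t=28 v=5: → [21,34); WM=28
i=20 t=29 v=7: → [21,35); WM=29

11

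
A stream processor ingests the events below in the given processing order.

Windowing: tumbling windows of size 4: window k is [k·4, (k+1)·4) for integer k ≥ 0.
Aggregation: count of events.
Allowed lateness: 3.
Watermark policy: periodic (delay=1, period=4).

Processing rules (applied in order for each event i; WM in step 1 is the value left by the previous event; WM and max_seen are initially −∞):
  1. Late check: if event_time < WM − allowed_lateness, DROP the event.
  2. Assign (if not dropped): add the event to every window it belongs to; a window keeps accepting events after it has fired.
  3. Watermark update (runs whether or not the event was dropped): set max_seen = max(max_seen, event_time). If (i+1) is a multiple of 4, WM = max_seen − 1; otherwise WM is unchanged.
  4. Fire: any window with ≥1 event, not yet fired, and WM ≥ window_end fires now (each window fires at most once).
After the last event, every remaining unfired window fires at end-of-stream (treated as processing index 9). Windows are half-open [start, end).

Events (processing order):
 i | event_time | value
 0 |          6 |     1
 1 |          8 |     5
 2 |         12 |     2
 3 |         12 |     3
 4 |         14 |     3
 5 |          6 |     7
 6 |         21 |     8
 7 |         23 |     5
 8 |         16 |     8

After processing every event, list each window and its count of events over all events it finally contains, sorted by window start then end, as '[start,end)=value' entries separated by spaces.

i=0 t=6 v=1: → [4,8); WM=−∞
i=1 t=8 v=5: → [8,12); WM=−∞
i=2 t=12 v=2: → [12,16); WM=−∞
i=3 t=12 v=3: → [12,16); WM=11; [4,8) fires=1
i=4 t=14 v=3: → [12,16); WM=11
i=5 t=6 v=7: DROP (t<11-3); WM=11
i=6 t=21 v=8: → [20,24); WM=11
i=7 t=23 v=5: → [20,24); WM=22; [8,12) fires=1 [12,16) fires=3
i=8 t=16 v=8: DROP (t<22-3); WM=22

[4,8)=1 [8,12)=1 [12,16)=3 [20,24)=2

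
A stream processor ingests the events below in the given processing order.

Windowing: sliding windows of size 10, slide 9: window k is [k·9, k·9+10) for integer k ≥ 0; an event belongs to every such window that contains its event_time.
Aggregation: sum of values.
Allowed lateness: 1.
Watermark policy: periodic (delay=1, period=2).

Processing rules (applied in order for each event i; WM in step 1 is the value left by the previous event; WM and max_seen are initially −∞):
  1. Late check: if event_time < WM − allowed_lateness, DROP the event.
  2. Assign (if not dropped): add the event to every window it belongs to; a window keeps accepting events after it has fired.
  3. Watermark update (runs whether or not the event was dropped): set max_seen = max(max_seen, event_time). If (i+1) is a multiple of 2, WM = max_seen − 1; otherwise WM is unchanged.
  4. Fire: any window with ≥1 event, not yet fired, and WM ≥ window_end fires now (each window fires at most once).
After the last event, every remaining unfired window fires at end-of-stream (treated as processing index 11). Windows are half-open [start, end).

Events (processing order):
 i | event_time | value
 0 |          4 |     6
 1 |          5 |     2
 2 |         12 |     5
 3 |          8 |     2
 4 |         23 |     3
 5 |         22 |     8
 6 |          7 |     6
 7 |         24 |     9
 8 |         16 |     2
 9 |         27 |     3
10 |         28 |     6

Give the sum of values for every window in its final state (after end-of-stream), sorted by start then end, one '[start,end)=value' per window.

[0,10)=10 [9,19)=5 [18,28)=23 [27,37)=9

i=0 t=4 v=6: → [0,10); WM=−∞
i=1 t=5 v=2: → [0,10); WM=4
i=2 t=12 v=5: → [9,19); WM=4
i=3 t=8 v=2: → [0,10); WM=11; [0,10) fires=10
i=4 t=23 v=3: → [18,28); WM=11
i=5 t=22 v=8: → [18,28); WM=22; [9,19) fires=5
i=6 t=7 v=6: DROP (t<22-1); WM=22
i=7 t=24 v=9: → [18,28); WM=23
i=8 t=16 v=2: DROP (t<23-1); WM=23
i=9 t=27 v=3: → [27,37),[18,28); WM=26
i=10 t=28 v=6: → [27,37); WM=26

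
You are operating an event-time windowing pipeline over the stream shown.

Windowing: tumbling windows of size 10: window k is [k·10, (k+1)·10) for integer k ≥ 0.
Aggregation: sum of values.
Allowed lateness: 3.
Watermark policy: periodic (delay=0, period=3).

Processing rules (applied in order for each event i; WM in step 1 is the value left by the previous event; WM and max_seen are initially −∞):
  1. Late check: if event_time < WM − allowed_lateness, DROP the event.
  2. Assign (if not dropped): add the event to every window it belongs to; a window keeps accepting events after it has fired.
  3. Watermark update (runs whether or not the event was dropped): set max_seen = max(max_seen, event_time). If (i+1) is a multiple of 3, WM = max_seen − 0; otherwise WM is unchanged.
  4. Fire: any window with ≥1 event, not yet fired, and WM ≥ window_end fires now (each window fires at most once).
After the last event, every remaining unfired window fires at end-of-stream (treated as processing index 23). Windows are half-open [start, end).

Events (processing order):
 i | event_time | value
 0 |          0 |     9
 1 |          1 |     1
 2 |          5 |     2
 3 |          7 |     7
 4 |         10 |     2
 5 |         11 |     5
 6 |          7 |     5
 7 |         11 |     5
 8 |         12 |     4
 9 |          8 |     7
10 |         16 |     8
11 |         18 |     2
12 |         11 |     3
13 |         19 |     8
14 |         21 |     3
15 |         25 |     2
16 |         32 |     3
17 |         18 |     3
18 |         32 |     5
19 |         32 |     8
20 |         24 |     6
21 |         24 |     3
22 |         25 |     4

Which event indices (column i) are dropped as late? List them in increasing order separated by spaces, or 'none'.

6 9 12 20 21 22

i=0 t=0 v=9: → [0,10); WM=−∞
i=1 t=1 v=1: → [0,10); WM=−∞
i=2 t=5 v=2: → [0,10); WM=5
i=3 t=7 v=7: → [0,10); WM=5
i=4 t=10 v=2: → [10,20); WM=5
i=5 t=11 v=5: → [10,20); WM=11; [0,10) fires=19
i=6 t=7 v=5: DROP (t<11-3); WM=11
i=7 t=11 v=5: → [10,20); WM=11
i=8 t=12 v=4: → [10,20); WM=12
i=9 t=8 v=7: DROP (t<12-3); WM=12
i=10 t=16 v=8: → [10,20); WM=12
i=11 t=18 v=2: → [10,20); WM=18
i=12 t=11 v=3: DROP (t<18-3); WM=18
i=13 t=19 v=8: → [10,20); WM=18
i=14 t=21 v=3: → [20,30); WM=21; [10,20) fires=34
i=15 t=25 v=2: → [20,30); WM=21
i=16 t=32 v=3: → [30,40); WM=21
i=17 t=18 v=3: → [10,20); WM=32; [20,30) fires=5
i=18 t=32 v=5: → [30,40); WM=32
i=19 t=32 v=8: → [30,40); WM=32
i=20 t=24 v=6: DROP (t<32-3); WM=32
i=21 t=24 v=3: DROP (t<32-3); WM=32
i=22 t=25 v=4: DROP (t<32-3); WM=32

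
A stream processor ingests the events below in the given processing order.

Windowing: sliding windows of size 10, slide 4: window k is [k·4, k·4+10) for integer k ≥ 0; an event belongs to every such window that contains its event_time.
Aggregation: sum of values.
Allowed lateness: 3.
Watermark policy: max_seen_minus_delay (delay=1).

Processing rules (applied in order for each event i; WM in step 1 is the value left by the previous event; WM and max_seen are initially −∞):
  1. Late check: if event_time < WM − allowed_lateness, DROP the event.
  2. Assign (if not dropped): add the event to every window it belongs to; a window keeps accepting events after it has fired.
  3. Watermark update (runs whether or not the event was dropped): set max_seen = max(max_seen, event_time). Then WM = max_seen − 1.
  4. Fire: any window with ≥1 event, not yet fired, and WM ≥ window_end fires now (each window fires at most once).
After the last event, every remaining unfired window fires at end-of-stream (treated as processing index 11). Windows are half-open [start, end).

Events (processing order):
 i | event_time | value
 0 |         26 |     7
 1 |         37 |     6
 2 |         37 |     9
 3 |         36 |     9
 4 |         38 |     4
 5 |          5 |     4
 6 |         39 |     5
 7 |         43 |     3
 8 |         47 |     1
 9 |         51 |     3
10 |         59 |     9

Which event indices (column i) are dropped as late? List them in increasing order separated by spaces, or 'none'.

i=0 t=26 v=7: → [24,34),[20,30); WM=25
i=1 t=37 v=6: → [36,46),[32,42),[28,38); WM=36; [20,30) fires=7 [24,34) fires=7
i=2 t=37 v=9: → [36,46),[32,42),[28,38); WM=36
i=3 t=36 v=9: → [36,46),[32,42),[28,38); WM=36
i=4 t=38 v=4: → [36,46),[32,42); WM=37
i=5 t=5 v=4: DROP (t<37-3); WM=37
i=6 t=39 v=5: → [36,46),[32,42); WM=38; [28,38) fires=24
i=7 t=43 v=3: → [40,50),[36,46); WM=42; [32,42) fires=33
i=8 t=47 v=1: → [44,54),[40,50); WM=46; [36,46) fires=36
i=9 t=51 v=3: → [48,58),[44,54); WM=50; [40,50) fires=4
i=10 t=59 v=9: → [56,66),[52,62); WM=58; [44,54) fires=4 [48,58) fires=3

5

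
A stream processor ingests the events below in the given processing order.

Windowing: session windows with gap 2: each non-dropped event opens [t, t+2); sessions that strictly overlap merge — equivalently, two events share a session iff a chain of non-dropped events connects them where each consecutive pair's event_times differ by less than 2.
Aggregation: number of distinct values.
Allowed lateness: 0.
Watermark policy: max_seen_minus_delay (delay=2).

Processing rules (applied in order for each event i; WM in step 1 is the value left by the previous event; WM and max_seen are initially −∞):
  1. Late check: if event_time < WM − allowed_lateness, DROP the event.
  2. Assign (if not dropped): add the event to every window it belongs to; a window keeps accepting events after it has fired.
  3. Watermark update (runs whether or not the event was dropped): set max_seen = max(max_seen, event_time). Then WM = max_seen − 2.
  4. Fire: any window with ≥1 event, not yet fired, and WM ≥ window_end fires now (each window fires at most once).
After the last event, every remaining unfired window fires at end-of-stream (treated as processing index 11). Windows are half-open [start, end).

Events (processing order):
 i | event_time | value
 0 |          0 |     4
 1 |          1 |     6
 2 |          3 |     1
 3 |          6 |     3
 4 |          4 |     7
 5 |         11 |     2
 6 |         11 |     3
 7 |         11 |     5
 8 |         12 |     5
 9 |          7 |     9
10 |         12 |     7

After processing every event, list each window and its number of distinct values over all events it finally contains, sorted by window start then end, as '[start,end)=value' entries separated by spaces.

i=0 t=0 v=4: → [0,2); WM=-2
i=1 t=1 v=6: → [0,3); WM=-1
i=2 t=3 v=1: → [3,5); WM=1
i=3 t=6 v=3: → [6,8); WM=4
i=4 t=4 v=7: → [3,6); WM=4
i=5 t=11 v=2: → [11,13); WM=9
i=6 t=11 v=3: → [11,13); WM=9
i=7 t=11 v=5: → [11,13); WM=9
i=8 t=12 v=5: → [11,14); WM=10
i=9 t=7 v=9: DROP (t<10-0); WM=10
i=10 t=12 v=7: → [11,14); WM=10

[0,3)=2 [3,6)=2 [6,8)=1 [11,14)=4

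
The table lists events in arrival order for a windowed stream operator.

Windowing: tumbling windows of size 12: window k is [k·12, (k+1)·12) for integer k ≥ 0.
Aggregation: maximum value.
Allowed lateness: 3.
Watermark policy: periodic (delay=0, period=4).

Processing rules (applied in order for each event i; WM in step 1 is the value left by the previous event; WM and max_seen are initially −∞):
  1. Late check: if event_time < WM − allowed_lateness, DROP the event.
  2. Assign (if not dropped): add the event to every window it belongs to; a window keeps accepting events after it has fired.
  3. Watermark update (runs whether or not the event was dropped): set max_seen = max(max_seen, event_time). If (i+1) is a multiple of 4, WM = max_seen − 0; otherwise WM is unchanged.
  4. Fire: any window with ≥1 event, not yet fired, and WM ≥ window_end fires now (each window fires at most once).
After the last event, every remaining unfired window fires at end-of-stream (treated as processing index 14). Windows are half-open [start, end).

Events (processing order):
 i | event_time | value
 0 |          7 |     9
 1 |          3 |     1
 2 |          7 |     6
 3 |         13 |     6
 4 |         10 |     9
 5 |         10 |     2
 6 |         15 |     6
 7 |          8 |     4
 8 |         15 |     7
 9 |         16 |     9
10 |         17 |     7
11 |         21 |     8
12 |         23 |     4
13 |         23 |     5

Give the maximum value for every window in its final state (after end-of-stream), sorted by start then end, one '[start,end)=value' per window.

i=0 t=7 v=9: → [0,12); WM=−∞
i=1 t=3 v=1: → [0,12); WM=−∞
i=2 t=7 v=6: → [0,12); WM=−∞
i=3 t=13 v=6: → [12,24); WM=13; [0,12) fires=9
i=4 t=10 v=9: → [0,12); WM=13
i=5 t=10 v=2: → [0,12); WM=13
i=6 t=15 v=6: → [12,24); WM=13
i=7 t=8 v=4: DROP (t<13-3); WM=15
i=8 t=15 v=7: → [12,24); WM=15
i=9 t=16 v=9: → [12,24); WM=15
i=10 t=17 v=7: → [12,24); WM=15
i=11 t=21 v=8: → [12,24); WM=21
i=12 t=23 v=4: → [12,24); WM=21
i=13 t=23 v=5: → [12,24); WM=21

[0,12)=9 [12,24)=9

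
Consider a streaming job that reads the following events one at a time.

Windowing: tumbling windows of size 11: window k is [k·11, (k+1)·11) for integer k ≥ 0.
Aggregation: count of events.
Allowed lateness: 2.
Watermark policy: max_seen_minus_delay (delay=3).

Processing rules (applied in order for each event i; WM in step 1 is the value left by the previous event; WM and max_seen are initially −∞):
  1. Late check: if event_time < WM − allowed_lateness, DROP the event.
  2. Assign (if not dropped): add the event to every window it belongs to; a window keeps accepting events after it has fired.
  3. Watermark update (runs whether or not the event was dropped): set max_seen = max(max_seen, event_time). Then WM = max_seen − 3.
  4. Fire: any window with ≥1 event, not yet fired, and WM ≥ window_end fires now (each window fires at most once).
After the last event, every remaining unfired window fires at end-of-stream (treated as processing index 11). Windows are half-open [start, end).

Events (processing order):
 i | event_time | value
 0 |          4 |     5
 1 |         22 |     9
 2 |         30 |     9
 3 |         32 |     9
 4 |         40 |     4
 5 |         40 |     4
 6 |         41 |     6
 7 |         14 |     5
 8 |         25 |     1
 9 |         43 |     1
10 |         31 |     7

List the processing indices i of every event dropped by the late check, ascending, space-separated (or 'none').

i=0 t=4 v=5: → [0,11); WM=1
i=1 t=22 v=9: → [22,33); WM=19; [0,11) fires=1
i=2 t=30 v=9: → [22,33); WM=27
i=3 t=32 v=9: → [22,33); WM=29
i=4 t=40 v=4: → [33,44); WM=37; [22,33) fires=3
i=5 t=40 v=4: → [33,44); WM=37
i=6 t=41 v=6: → [33,44); WM=38
i=7 t=14 v=5: DROP (t<38-2); WM=38
i=8 t=25 v=1: DROP (t<38-2); WM=38
i=9 t=43 v=1: → [33,44); WM=40
i=10 t=31 v=7: DROP (t<40-2); WM=40

7 8 10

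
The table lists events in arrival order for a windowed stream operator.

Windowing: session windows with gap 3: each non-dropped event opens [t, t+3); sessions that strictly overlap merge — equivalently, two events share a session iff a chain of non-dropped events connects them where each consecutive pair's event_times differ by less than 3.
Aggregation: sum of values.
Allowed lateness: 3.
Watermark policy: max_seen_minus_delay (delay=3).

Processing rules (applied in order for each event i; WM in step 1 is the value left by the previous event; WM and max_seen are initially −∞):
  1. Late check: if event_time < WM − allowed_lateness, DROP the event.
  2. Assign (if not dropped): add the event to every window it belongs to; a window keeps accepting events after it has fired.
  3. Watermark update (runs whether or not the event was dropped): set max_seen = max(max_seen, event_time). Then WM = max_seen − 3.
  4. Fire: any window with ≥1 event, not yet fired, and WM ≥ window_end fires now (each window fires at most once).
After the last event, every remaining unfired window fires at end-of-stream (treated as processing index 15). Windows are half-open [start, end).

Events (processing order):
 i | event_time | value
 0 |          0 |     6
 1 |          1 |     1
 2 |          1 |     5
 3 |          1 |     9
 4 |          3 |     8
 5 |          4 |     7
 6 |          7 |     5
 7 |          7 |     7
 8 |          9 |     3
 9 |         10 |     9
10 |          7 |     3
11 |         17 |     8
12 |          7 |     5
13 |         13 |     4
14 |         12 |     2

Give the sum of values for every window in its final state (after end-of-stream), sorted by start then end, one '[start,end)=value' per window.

i=0 t=0 v=6: → [0,3); WM=-3
i=1 t=1 v=1: → [0,4); WM=-2
i=2 t=1 v=5: → [0,4); WM=-2
i=3 t=1 v=9: → [0,4); WM=-2
i=4 t=3 v=8: → [0,6); WM=0
i=5 t=4 v=7: → [0,7); WM=1
i=6 t=7 v=5: → [7,10); WM=4
i=7 t=7 v=7: → [7,10); WM=4
i=8 t=9 v=3: → [7,12); WM=6
i=9 t=10 v=9: → [7,13); WM=7
i=10 t=7 v=3: → [7,13); WM=7
i=11 t=17 v=8: → [17,20); WM=14
i=12 t=7 v=5: DROP (t<14-3); WM=14
i=13 t=13 v=4: → [13,16); WM=14
i=14 t=12 v=2: → [7,16); WM=14

[0,7)=36 [7,16)=33 [17,20)=8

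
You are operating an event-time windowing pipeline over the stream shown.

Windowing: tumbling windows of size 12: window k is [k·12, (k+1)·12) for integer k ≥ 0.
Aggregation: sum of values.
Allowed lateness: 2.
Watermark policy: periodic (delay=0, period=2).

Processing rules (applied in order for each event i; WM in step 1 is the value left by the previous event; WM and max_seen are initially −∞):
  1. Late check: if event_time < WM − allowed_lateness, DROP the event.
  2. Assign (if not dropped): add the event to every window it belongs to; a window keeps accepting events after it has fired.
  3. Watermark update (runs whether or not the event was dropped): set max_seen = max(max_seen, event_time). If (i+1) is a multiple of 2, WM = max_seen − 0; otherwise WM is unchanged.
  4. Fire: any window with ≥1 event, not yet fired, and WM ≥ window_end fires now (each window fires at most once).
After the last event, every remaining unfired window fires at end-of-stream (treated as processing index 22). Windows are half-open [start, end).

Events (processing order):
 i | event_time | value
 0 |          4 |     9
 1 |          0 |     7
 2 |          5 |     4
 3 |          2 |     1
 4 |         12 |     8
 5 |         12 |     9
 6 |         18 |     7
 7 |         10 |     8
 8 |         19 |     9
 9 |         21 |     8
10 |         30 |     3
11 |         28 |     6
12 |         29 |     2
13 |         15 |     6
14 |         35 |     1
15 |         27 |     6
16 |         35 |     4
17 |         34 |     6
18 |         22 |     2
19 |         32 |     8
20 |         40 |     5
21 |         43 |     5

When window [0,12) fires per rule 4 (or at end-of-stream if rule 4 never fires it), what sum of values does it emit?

21

i=0 t=4 v=9: → [0,12); WM=−∞
i=1 t=0 v=7: → [0,12); WM=4
i=2 t=5 v=4: → [0,12); WM=4
i=3 t=2 v=1: → [0,12); WM=5
i=4 t=12 v=8: → [12,24); WM=5
i=5 t=12 v=9: → [12,24); WM=12; [0,12) fires=21
i=6 t=18 v=7: → [12,24); WM=12
i=7 t=10 v=8: → [0,12); WM=18
i=8 t=19 v=9: → [12,24); WM=18
i=9 t=21 v=8: → [12,24); WM=21
i=10 t=30 v=3: → [24,36); WM=21
i=11 t=28 v=6: → [24,36); WM=30; [12,24) fires=41
i=12 t=29 v=2: → [24,36); WM=30
i=13 t=15 v=6: DROP (t<30-2); WM=30
i=14 t=35 v=1: → [24,36); WM=30
i=15 t=27 v=6: DROP (t<30-2); WM=35
i=16 t=35 v=4: → [24,36); WM=35
i=17 t=34 v=6: → [24,36); WM=35
i=18 t=22 v=2: DROP (t<35-2); WM=35
i=19 t=32 v=8: DROP (t<35-2); WM=35
i=20 t=40 v=5: → [36,48); WM=35
i=21 t=43 v=5: → [36,48); WM=43; [24,36) fires=22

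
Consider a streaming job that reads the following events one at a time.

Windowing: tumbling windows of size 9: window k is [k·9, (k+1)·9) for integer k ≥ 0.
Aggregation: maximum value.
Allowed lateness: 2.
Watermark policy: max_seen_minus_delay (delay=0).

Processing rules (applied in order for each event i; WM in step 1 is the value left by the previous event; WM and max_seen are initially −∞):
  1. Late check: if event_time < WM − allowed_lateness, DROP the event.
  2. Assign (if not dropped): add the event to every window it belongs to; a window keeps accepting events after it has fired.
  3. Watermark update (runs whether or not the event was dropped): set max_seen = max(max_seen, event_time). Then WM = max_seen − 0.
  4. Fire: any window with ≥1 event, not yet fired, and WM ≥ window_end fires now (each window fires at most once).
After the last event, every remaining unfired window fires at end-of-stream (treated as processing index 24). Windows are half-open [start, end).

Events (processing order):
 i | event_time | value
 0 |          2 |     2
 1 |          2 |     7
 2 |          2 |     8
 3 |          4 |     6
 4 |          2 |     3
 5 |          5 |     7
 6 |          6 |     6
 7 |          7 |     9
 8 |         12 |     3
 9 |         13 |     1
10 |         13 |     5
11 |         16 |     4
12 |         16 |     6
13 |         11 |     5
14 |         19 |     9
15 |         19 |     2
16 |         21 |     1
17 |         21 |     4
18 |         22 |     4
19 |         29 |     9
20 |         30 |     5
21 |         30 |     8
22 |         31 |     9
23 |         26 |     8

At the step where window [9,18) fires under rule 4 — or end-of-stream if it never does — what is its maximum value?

6

i=0 t=2 v=2: → [0,9); WM=2
i=1 t=2 v=7: → [0,9); WM=2
i=2 t=2 v=8: → [0,9); WM=2
i=3 t=4 v=6: → [0,9); WM=4
i=4 t=2 v=3: → [0,9); WM=4
i=5 t=5 v=7: → [0,9); WM=5
i=6 t=6 v=6: → [0,9); WM=6
i=7 t=7 v=9: → [0,9); WM=7
i=8 t=12 v=3: → [9,18); WM=12; [0,9) fires=9
i=9 t=13 v=1: → [9,18); WM=13
i=10 t=13 v=5: → [9,18); WM=13
i=11 t=16 v=4: → [9,18); WM=16
i=12 t=16 v=6: → [9,18); WM=16
i=13 t=11 v=5: DROP (t<16-2); WM=16
i=14 t=19 v=9: → [18,27); WM=19; [9,18) fires=6
i=15 t=19 v=2: → [18,27); WM=19
i=16 t=21 v=1: → [18,27); WM=21
i=17 t=21 v=4: → [18,27); WM=21
i=18 t=22 v=4: → [18,27); WM=22
i=19 t=29 v=9: → [27,36); WM=29; [18,27) fires=9
i=20 t=30 v=5: → [27,36); WM=30
i=21 t=30 v=8: → [27,36); WM=30
i=22 t=31 v=9: → [27,36); WM=31
i=23 t=26 v=8: DROP (t<31-2); WM=31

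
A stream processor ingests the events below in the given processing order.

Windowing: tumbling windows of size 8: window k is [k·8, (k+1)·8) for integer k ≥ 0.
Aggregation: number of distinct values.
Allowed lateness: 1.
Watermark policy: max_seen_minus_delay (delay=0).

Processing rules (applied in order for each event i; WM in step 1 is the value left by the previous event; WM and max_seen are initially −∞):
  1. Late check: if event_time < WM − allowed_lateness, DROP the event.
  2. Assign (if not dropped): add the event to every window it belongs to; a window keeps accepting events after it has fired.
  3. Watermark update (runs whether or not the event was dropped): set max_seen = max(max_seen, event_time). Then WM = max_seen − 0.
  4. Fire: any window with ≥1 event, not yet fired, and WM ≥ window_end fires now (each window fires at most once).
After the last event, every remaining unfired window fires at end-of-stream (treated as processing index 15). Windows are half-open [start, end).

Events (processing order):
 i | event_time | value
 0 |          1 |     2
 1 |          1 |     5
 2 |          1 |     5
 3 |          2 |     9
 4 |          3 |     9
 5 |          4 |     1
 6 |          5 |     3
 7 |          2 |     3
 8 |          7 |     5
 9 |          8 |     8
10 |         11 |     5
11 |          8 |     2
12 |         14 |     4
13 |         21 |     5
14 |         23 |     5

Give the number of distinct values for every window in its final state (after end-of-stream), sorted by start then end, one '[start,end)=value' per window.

i=0 t=1 v=2: → [0,8); WM=1
i=1 t=1 v=5: → [0,8); WM=1
i=2 t=1 v=5: → [0,8); WM=1
i=3 t=2 v=9: → [0,8); WM=2
i=4 t=3 v=9: → [0,8); WM=3
i=5 t=4 v=1: → [0,8); WM=4
i=6 t=5 v=3: → [0,8); WM=5
i=7 t=2 v=3: DROP (t<5-1); WM=5
i=8 t=7 v=5: → [0,8); WM=7
i=9 t=8 v=8: → [8,16); WM=8; [0,8) fires=5
i=10 t=11 v=5: → [8,16); WM=11
i=11 t=8 v=2: DROP (t<11-1); WM=11
i=12 t=14 v=4: → [8,16); WM=14
i=13 t=21 v=5: → [16,24); WM=21; [8,16) fires=3
i=14 t=23 v=5: → [16,24); WM=23

[0,8)=5 [8,16)=3 [16,24)=1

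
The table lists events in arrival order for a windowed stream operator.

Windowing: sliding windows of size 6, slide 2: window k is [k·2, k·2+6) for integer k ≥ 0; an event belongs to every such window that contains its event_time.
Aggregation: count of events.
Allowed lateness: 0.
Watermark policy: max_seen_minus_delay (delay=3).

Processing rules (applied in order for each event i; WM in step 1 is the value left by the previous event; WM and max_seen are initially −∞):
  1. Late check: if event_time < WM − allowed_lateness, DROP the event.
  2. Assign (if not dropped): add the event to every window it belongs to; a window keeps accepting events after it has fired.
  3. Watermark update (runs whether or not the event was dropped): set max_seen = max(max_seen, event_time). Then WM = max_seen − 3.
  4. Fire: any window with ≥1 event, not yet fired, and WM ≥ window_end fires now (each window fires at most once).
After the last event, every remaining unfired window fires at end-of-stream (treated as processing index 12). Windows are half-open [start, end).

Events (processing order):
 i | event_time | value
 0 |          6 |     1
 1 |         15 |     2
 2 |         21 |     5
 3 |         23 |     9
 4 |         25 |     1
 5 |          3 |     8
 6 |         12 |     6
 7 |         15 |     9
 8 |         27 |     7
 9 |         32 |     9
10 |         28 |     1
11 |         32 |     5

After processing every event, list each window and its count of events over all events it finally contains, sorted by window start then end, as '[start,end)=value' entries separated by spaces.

[2,8)=1 [4,10)=1 [6,12)=1 [10,16)=1 [12,18)=1 [14,20)=1 [16,22)=1 [18,24)=2 [20,26)=3 [22,28)=3 [24,30)=2 [26,32)=1 [28,34)=2 [30,36)=2 [32,38)=2

i=0 t=6 v=1: → [6,12),[4,10),[2,8); WM=3
i=1 t=15 v=2: → [14,20),[12,18),[10,16); WM=12; [2,8) fires=1 [4,10) fires=1 [6,12) fires=1
i=2 t=21 v=5: → [20,26),[18,24),[16,22); WM=18; [10,16) fires=1 [12,18) fires=1
i=3 t=23 v=9: → [22,28),[20,26),[18,24); WM=20; [14,20) fires=1
i=4 t=25 v=1: → [24,30),[22,28),[20,26); WM=22; [16,22) fires=1
i=5 t=3 v=8: DROP (t<22-0); WM=22
i=6 t=12 v=6: DROP (t<22-0); WM=22
i=7 t=15 v=9: DROP (t<22-0); WM=22
i=8 t=27 v=7: → [26,32),[24,30),[22,28); WM=24; [18,24) fires=2
i=9 t=32 v=9: → [32,38),[30,36),[28,34); WM=29; [20,26) fires=3 [22,28) fires=3
i=10 t=28 v=1: DROP (t<29-0); WM=29
i=11 t=32 v=5: → [32,38),[30,36),[28,34); WM=29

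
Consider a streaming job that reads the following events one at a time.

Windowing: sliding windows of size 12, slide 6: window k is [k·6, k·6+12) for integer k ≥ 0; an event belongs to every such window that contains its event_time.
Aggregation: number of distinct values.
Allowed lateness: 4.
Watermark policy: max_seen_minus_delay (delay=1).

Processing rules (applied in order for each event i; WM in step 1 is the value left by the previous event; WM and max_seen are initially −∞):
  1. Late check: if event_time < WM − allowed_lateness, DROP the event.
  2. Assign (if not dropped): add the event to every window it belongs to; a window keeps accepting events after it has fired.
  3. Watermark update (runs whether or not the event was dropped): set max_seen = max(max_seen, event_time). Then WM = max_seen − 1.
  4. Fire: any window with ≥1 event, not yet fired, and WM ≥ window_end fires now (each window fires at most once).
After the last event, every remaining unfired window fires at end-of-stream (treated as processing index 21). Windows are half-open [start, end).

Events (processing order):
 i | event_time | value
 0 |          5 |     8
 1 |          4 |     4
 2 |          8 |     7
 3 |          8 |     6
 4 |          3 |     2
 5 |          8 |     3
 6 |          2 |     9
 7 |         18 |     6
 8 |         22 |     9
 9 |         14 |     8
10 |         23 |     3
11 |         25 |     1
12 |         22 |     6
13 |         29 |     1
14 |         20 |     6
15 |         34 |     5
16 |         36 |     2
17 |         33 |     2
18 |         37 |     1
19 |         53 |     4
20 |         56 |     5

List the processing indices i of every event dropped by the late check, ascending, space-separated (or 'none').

i=0 t=5 v=8: → [0,12); WM=4
i=1 t=4 v=4: → [0,12); WM=4
i=2 t=8 v=7: → [6,18),[0,12); WM=7
i=3 t=8 v=6: → [6,18),[0,12); WM=7
i=4 t=3 v=2: → [0,12); WM=7
i=5 t=8 v=3: → [6,18),[0,12); WM=7
i=6 t=2 v=9: DROP (t<7-4); WM=7
i=7 t=18 v=6: → [18,30),[12,24); WM=17; [0,12) fires=6
i=8 t=22 v=9: → [18,30),[12,24); WM=21; [6,18) fires=3
i=9 t=14 v=8: DROP (t<21-4); WM=21
i=10 t=23 v=3: → [18,30),[12,24); WM=22
i=11 t=25 v=1: → [24,36),[18,30); WM=24; [12,24) fires=3
i=12 t=22 v=6: → [18,30),[12,24); WM=24
i=13 t=29 v=1: → [24,36),[18,30); WM=28
i=14 t=20 v=6: DROP (t<28-4); WM=28
i=15 t=34 v=5: → [30,42),[24,36); WM=33; [18,30) fires=4
i=16 t=36 v=2: → [36,48),[30,42); WM=35
i=17 t=33 v=2: → [30,42),[24,36); WM=35
i=18 t=37 v=1: → [36,48),[30,42); WM=36; [24,36) fires=3
i=19 t=53 v=4: → [48,60),[42,54); WM=52; [30,42) fires=3 [36,48) fires=2
i=20 t=56 v=5: → [54,66),[48,60); WM=55; [42,54) fires=1

6 9 14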